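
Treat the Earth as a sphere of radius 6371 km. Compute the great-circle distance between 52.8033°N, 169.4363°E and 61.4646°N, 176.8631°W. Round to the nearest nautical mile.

Δλ = -176.8631 − 169.4363 = -346.2994°; wrapped into (−180°, 180°]: 13.7006°.
Δφ = 61.4646 − 52.8033 = 8.6613°.
a = sin²(Δφ/2) + cos φ₁ · cos φ₂ · sin²(Δλ/2) = 0.009811.
c = 2·atan2(√a, √(1−a)) = 0.19842 rad → d = 6371·c ≈ 1264.15 km ≈ 682.59 nmi.

683 nmi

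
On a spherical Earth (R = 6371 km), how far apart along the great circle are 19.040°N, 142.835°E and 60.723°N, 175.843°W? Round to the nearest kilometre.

5651 km

Δλ = -175.843 − 142.835 = -318.678°; wrapped into (−180°, 180°]: 41.322°.
Δφ = 60.723 − 19.040 = 41.683°.
a = sin²(Δφ/2) + cos φ₁ · cos φ₂ · sin²(Δλ/2) = 0.184133.
c = 2·atan2(√a, √(1−a)) = 0.88701 rad → d = 6371·c ≈ 5651.14 km.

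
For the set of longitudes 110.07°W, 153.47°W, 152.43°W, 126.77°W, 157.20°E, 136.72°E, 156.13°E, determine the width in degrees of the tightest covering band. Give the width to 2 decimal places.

113.21°

Sort the longitudes: -153.47°, -152.43°, -126.77°, -110.07°, +136.72°, +156.13°, +157.20°.
Eastward gaps between consecutive values (wrapping around): 1.04°, 25.66°, 16.70°, 246.79°, 19.41°, 1.07°, 49.33°.
Largest gap = 246.79° ⇒ minimal covering band is its complement: 360° − 246.79° = 113.21°.
Band runs from +136.72° eastward to -110.07°, crossing the antimeridian.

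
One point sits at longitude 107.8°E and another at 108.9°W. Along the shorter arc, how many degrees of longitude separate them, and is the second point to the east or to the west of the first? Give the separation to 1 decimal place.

Raw difference: -108.9 − 107.8 = -216.7°.
Normalise into (−180°, 180°]: -216.7° + 360° = 143.3°.
Positive ⇒ the second point lies to the east; separation 143.3°.

143.3° east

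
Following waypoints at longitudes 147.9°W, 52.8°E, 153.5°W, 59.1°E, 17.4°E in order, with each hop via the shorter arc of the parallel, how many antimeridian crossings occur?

Leg 1: -147.9° → +52.8°, shortest Δλ = -159.3° (west) — crosses 180°.
Leg 2: +52.8° → -153.5°, shortest Δλ = 153.7° (east) — crosses 180°.
Leg 3: -153.5° → +59.1°, shortest Δλ = -147.4° (west) — crosses 180°.
Leg 4: +59.1° → +17.4°, shortest Δλ = -41.7° (west) — does not cross 180°.
Total crossings: 3.

3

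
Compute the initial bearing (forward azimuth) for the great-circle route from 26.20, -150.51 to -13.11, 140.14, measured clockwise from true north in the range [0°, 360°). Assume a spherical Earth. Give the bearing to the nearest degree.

Δλ = 140.14 − -150.51 = 290.65°; wrapped into (−180°, 180°]: -69.35°.
θ = atan2( sin Δλ · cos φ₂ , cos φ₁ · sin φ₂ − sin φ₁ · cos φ₂ · cos Δλ )
  = atan2(-0.91136, -0.35516) = -111.291° → normalised to [0°, 360°): 248.709°.

249°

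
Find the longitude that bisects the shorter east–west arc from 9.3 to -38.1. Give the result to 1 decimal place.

Signed shortest Δλ from +9.3° to -38.1° is -47.4°.
Midpoint longitude = +9.3° + (-47.4°)/2 = +9.3° − 23.7° = -14.4°.

-14.4°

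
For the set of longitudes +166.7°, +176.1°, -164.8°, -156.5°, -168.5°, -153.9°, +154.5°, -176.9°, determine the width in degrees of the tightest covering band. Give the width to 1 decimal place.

51.6°

Sort the longitudes: -176.9°, -168.5°, -164.8°, -156.5°, -153.9°, +154.5°, +166.7°, +176.1°.
Eastward gaps between consecutive values (wrapping around): 8.4°, 3.7°, 8.3°, 2.6°, 308.4°, 12.2°, 9.4°, 7.0°.
Largest gap = 308.4° ⇒ minimal covering band is its complement: 360° − 308.4° = 51.6°.
Band runs from +154.5° eastward to -153.9°, crossing the antimeridian.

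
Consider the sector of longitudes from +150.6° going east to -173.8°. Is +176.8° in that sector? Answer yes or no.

Band width going east from +150.6° to -173.8°: ((-173.8 − 150.6) mod 360) = 35.6°.
Offset of +176.8° east of the west edge: ((176.8 − 150.6) mod 360) = 26.2°.
26.2° ≤ 35.6° ⇒ inside.

Yes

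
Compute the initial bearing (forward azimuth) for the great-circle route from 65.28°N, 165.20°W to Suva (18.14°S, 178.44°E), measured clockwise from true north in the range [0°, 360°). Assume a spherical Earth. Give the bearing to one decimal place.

Δλ = 178.44 − -165.20 = 343.64°; wrapped into (−180°, 180°]: -16.36°.
θ = atan2( sin Δλ · cos φ₂ , cos φ₁ · sin φ₂ − sin φ₁ · cos φ₂ · cos Δλ )
  = atan2(-0.26767, -0.95846) = -164.396° → normalised to [0°, 360°): 195.604°.

195.6°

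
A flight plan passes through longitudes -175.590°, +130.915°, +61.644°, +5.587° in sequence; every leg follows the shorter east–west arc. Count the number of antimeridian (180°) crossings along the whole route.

1

Leg 1: -175.590° → +130.915°, shortest Δλ = -53.495° (west) — crosses 180°.
Leg 2: +130.915° → +61.644°, shortest Δλ = -69.271° (west) — does not cross 180°.
Leg 3: +61.644° → +5.587°, shortest Δλ = -56.057° (west) — does not cross 180°.
Total crossings: 1.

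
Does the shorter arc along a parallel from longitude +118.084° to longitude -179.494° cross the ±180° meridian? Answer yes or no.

Naïve |-179.494 − 118.084| = 297.578° > 180°, so the shorter arc goes the other way round — across 180°.
Signed shortest Δλ = ((-179.494 − 118.084 + 180) mod 360) − 180 = 62.422°.
Going east by 62.422° from +118.084° passes through 180° before reaching -179.494°.

Yes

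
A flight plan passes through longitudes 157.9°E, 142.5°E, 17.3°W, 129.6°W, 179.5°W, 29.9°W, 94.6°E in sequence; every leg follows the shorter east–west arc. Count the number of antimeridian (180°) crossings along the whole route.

Leg 1: +157.9° → +142.5°, shortest Δλ = -15.4° (west) — does not cross 180°.
Leg 2: +142.5° → -17.3°, shortest Δλ = -159.8° (west) — does not cross 180°.
Leg 3: -17.3° → -129.6°, shortest Δλ = -112.3° (west) — does not cross 180°.
Leg 4: -129.6° → -179.5°, shortest Δλ = -49.9° (west) — does not cross 180°.
Leg 5: -179.5° → -29.9°, shortest Δλ = 149.6° (east) — does not cross 180°.
Leg 6: -29.9° → +94.6°, shortest Δλ = 124.5° (east) — does not cross 180°.
Total crossings: 0.

0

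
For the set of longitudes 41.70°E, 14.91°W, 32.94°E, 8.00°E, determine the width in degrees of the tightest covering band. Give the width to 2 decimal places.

Sort the longitudes: -14.91°, +8.00°, +32.94°, +41.70°.
Eastward gaps between consecutive values (wrapping around): 22.91°, 24.94°, 8.76°, 303.39°.
Largest gap = 303.39° ⇒ minimal covering band is its complement: 360° − 303.39° = 56.61°.
Band runs from -14.91° eastward to +41.70°.

56.61°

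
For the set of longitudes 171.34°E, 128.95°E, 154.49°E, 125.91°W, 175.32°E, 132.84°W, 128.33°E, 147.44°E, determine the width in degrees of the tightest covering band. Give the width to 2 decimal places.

Sort the longitudes: -132.84°, -125.91°, +128.33°, +128.95°, +147.44°, +154.49°, +171.34°, +175.32°.
Eastward gaps between consecutive values (wrapping around): 6.93°, 254.24°, 0.62°, 18.49°, 7.05°, 16.85°, 3.98°, 51.84°.
Largest gap = 254.24° ⇒ minimal covering band is its complement: 360° − 254.24° = 105.76°.
Band runs from +128.33° eastward to -125.91°, crossing the antimeridian.

105.76°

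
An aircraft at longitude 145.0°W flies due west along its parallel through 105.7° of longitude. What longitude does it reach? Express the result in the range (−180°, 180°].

Start at -145.0°; shift −105.7° → -250.7°.
-250.7° lies outside (−180°, 180°]; add 360° → +109.3°.

109.3°E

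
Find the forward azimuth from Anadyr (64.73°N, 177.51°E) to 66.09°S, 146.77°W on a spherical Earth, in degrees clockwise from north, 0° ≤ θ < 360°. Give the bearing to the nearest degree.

Δλ = -146.77 − 177.51 = -324.28°; wrapped into (−180°, 180°]: 35.72°.
θ = atan2( sin Δλ · cos φ₂ , cos φ₁ · sin φ₂ − sin φ₁ · cos φ₂ · cos Δλ )
  = atan2(0.23662, -0.68782) = 161.016° → normalised to [0°, 360°): 161.016°.

161°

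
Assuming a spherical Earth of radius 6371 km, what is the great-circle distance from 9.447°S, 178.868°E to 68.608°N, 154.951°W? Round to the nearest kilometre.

Δλ = -154.951 − 178.868 = -333.819°; wrapped into (−180°, 180°]: 26.181°.
Δφ = 68.608 − -9.447 = 78.055°.
a = sin²(Δφ/2) + cos φ₁ · cos φ₂ · sin²(Δλ/2) = 0.414971.
c = 2·atan2(√a, √(1−a)) = 1.39991 rad → d = 6371·c ≈ 8918.81 km.

8919 km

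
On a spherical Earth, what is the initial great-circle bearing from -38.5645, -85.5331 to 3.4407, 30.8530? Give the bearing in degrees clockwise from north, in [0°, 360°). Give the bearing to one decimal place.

Δλ = 30.8530 − -85.5331 = 116.3861°.
θ = atan2( sin Δλ · cos φ₂ , cos φ₁ · sin φ₂ − sin φ₁ · cos φ₂ · cos Δλ )
  = atan2(0.89420, -0.22962) = 104.402° → normalised to [0°, 360°): 104.402°.

104.4°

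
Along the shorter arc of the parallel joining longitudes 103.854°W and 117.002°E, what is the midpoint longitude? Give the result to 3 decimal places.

173.426°W

Signed shortest Δλ from -103.854° to +117.002° is -139.144°.
Midpoint longitude = -103.854° + (-139.144°)/2 = -103.854° − 69.572° = -173.426°.
(The naïve average (-103.854 + +117.002)/2 = 6.574° is on the wrong side of the globe.)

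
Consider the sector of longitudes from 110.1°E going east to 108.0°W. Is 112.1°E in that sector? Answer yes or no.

Yes

Band width going east from +110.1° to -108.0°: ((-108.0 − 110.1) mod 360) = 141.9°.
Offset of +112.1° east of the west edge: ((112.1 − 110.1) mod 360) = 2.0°.
2.0° ≤ 141.9° ⇒ inside.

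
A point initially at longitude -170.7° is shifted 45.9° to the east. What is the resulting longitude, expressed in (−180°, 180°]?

Start at -170.7°; shift +45.9° → -124.8°.
-124.8° already lies in (−180°, 180°].

-124.8°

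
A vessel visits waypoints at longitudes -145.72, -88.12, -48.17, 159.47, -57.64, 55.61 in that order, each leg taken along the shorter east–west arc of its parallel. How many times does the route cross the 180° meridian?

Leg 1: -145.72° → -88.12°, shortest Δλ = 57.6° (east) — does not cross 180°.
Leg 2: -88.12° → -48.17°, shortest Δλ = 39.95° (east) — does not cross 180°.
Leg 3: -48.17° → +159.47°, shortest Δλ = -152.36° (west) — crosses 180°.
Leg 4: +159.47° → -57.64°, shortest Δλ = 142.89° (east) — crosses 180°.
Leg 5: -57.64° → +55.61°, shortest Δλ = 113.25° (east) — does not cross 180°.
Total crossings: 2.

2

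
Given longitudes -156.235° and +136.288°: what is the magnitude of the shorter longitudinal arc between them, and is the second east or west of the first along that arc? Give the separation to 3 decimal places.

67.477° west

Raw difference: 136.288 − -156.235 = 292.523°.
Normalise into (−180°, 180°]: 292.523° − 360° = -67.477°.
Negative ⇒ the second point lies to the west; separation 67.477°.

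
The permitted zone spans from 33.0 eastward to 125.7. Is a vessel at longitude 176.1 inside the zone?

No

Band width going east from +33.0° to +125.7°: ((125.7 − 33.0) mod 360) = 92.7°.
Offset of +176.1° east of the west edge: ((176.1 − 33.0) mod 360) = 143.1°.
143.1° > 92.7° ⇒ outside.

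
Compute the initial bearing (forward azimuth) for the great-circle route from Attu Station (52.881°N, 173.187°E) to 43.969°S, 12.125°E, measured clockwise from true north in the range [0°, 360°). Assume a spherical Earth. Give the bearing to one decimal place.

Δλ = 12.125 − 173.187 = -161.062°.
θ = atan2( sin Δλ · cos φ₂ , cos φ₁ · sin φ₂ − sin φ₁ · cos φ₂ · cos Δλ )
  = atan2(-0.23358, 0.12385) = -62.066° → normalised to [0°, 360°): 297.934°.

297.9°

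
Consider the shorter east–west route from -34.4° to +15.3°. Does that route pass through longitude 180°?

No

Signed shortest Δλ = ((15.3 − -34.4 + 180) mod 360) − 180 = 49.7°.
Going east by 49.7° from -34.4° reaches +15.3° without touching 180°.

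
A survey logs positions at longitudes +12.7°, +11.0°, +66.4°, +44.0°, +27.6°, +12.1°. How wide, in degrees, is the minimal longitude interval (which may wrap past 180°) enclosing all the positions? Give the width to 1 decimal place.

Sort the longitudes: +11.0°, +12.1°, +12.7°, +27.6°, +44.0°, +66.4°.
Eastward gaps between consecutive values (wrapping around): 1.1°, 0.6°, 14.9°, 16.4°, 22.4°, 304.6°.
Largest gap = 304.6° ⇒ minimal covering band is its complement: 360° − 304.6° = 55.4°.
Band runs from +11.0° eastward to +66.4°.

55.4°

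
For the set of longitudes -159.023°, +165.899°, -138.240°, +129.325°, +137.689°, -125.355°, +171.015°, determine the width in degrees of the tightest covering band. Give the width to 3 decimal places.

Sort the longitudes: -159.023°, -138.240°, -125.355°, +129.325°, +137.689°, +165.899°, +171.015°.
Eastward gaps between consecutive values (wrapping around): 20.783°, 12.885°, 254.680°, 8.364°, 28.210°, 5.116°, 29.962°.
Largest gap = 254.680° ⇒ minimal covering band is its complement: 360° − 254.680° = 105.320°.
Band runs from +129.325° eastward to -125.355°, crossing the antimeridian.

105.320°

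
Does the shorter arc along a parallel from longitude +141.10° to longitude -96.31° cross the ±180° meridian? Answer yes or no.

Yes

Naïve |-96.31 − 141.10| = 237.41° > 180°, so the shorter arc goes the other way round — across 180°.
Signed shortest Δλ = ((-96.31 − 141.10 + 180) mod 360) − 180 = 122.59°.
Going east by 122.59° from +141.10° passes through 180° before reaching -96.31°.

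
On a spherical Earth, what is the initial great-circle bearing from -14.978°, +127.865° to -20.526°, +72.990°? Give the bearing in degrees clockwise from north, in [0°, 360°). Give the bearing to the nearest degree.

Δλ = 72.990 − 127.865 = -54.875°.
θ = atan2( sin Δλ · cos φ₂ , cos φ₁ · sin φ₂ − sin φ₁ · cos φ₂ · cos Δλ )
  = atan2(-0.76597, -0.19946) = -104.596° → normalised to [0°, 360°): 255.404°.

255°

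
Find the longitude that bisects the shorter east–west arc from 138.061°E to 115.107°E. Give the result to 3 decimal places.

126.584°E

Signed shortest Δλ from +138.061° to +115.107° is -22.954°.
Midpoint longitude = +138.061° + (-22.954°)/2 = +138.061° − 11.477° = +126.584°.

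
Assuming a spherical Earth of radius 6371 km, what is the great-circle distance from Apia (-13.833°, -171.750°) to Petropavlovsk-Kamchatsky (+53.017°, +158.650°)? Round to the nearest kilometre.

Δλ = 158.650 − -171.750 = 330.400°; wrapped into (−180°, 180°]: -29.600°.
Δφ = 53.017 − -13.833 = 66.850°.
a = sin²(Δφ/2) + cos φ₁ · cos φ₂ · sin²(Δλ/2) = 0.341546.
c = 2·atan2(√a, √(1−a)) = 1.24833 rad → d = 6371·c ≈ 7953.10 km.

7953 km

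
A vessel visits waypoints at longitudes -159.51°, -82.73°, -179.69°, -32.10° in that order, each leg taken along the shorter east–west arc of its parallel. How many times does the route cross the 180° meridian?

Leg 1: -159.51° → -82.73°, shortest Δλ = 76.78° (east) — does not cross 180°.
Leg 2: -82.73° → -179.69°, shortest Δλ = -96.96° (west) — does not cross 180°.
Leg 3: -179.69° → -32.10°, shortest Δλ = 147.59° (east) — does not cross 180°.
Total crossings: 0.

0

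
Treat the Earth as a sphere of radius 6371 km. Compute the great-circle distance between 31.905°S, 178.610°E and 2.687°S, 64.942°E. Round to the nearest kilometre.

12053 km

Δλ = 64.942 − 178.610 = -113.668°.
Δφ = -2.687 − -31.905 = 29.218°.
a = sin²(Δφ/2) + cos φ₁ · cos φ₂ · sin²(Δλ/2) = 0.657819.
c = 2·atan2(√a, √(1−a)) = 1.89193 rad → d = 6371·c ≈ 12053.46 km.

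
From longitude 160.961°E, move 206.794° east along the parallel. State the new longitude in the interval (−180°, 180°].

7.755°E

Start at +160.961°; shift +206.794° → +367.755°.
+367.755° lies outside (−180°, 180°]; subtract 360° → +7.755°.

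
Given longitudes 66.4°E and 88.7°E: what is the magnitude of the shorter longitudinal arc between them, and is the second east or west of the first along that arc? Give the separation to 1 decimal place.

Raw difference: 88.7 − 66.4 = 22.3°.
Normalise into (−180°, 180°]: 22.3° stays 22.3°.
Positive ⇒ the second point lies to the east; separation 22.3°.

22.3° east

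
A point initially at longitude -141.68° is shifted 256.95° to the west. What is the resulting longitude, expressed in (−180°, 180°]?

Start at -141.68°; shift −256.95° → -398.63°.
-398.63° lies outside (−180°, 180°]; add 360° → -38.63°.

-38.63°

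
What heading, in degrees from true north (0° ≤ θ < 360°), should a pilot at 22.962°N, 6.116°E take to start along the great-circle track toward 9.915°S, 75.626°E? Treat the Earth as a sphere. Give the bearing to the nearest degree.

Δλ = 75.626 − 6.116 = 69.510°.
θ = atan2( sin Δλ · cos φ₂ , cos φ₁ · sin φ₂ − sin φ₁ · cos φ₂ · cos Δλ )
  = atan2(0.92274, -0.29306) = 107.620° → normalised to [0°, 360°): 107.620°.

108°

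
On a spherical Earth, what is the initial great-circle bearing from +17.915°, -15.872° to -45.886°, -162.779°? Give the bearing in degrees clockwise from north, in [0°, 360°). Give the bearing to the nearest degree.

Δλ = -162.779 − -15.872 = -146.907°.
θ = atan2( sin Δλ · cos φ₂ , cos φ₁ · sin φ₂ − sin φ₁ · cos φ₂ · cos Δλ )
  = atan2(-0.38006, -0.50376) = -142.967° → normalised to [0°, 360°): 217.033°.

217°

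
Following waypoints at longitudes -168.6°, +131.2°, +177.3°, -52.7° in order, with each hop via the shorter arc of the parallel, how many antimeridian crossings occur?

Leg 1: -168.6° → +131.2°, shortest Δλ = -60.2° (west) — crosses 180°.
Leg 2: +131.2° → +177.3°, shortest Δλ = 46.1° (east) — does not cross 180°.
Leg 3: +177.3° → -52.7°, shortest Δλ = 130.0° (east) — crosses 180°.
Total crossings: 2.

2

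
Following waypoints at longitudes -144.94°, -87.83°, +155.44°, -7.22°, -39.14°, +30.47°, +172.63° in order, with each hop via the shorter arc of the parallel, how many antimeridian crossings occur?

Leg 1: -144.94° → -87.83°, shortest Δλ = 57.11° (east) — does not cross 180°.
Leg 2: -87.83° → +155.44°, shortest Δλ = -116.73° (west) — crosses 180°.
Leg 3: +155.44° → -7.22°, shortest Δλ = -162.66° (west) — does not cross 180°.
Leg 4: -7.22° → -39.14°, shortest Δλ = -31.92° (west) — does not cross 180°.
Leg 5: -39.14° → +30.47°, shortest Δλ = 69.61° (east) — does not cross 180°.
Leg 6: +30.47° → +172.63°, shortest Δλ = 142.16° (east) — does not cross 180°.
Total crossings: 1.

1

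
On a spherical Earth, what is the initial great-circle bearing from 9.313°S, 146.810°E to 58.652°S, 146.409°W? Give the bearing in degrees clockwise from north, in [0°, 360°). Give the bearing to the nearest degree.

149°

Δλ = -146.409 − 146.810 = -293.219°; wrapped into (−180°, 180°]: 66.781°.
θ = atan2( sin Δλ · cos φ₂ , cos φ₁ · sin φ₂ − sin φ₁ · cos φ₂ · cos Δλ )
  = atan2(0.47810, -0.80958) = 149.436° → normalised to [0°, 360°): 149.436°.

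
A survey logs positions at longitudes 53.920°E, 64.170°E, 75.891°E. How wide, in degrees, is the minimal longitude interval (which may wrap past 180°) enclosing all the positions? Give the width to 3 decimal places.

21.971°

Sort the longitudes: +53.920°, +64.170°, +75.891°.
Eastward gaps between consecutive values (wrapping around): 10.250°, 11.721°, 338.029°.
Largest gap = 338.029° ⇒ minimal covering band is its complement: 360° − 338.029° = 21.971°.
Band runs from +53.920° eastward to +75.891°.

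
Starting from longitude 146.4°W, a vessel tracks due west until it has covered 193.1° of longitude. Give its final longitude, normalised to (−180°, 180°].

20.5°E

Start at -146.4°; shift −193.1° → -339.5°.
-339.5° lies outside (−180°, 180°]; add 360° → +20.5°.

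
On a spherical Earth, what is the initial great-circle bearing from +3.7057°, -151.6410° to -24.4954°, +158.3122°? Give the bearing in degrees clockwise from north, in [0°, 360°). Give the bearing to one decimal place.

Δλ = 158.3122 − -151.6410 = 309.9532°; wrapped into (−180°, 180°]: -50.0468°.
θ = atan2( sin Δλ · cos φ₂ , cos φ₁ · sin φ₂ − sin φ₁ · cos φ₂ · cos Δλ )
  = atan2(-0.69757, -0.45152) = -122.914° → normalised to [0°, 360°): 237.086°.

237.1°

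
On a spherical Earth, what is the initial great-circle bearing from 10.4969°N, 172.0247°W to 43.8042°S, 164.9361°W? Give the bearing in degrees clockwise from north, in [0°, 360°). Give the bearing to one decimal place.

Δλ = -164.9361 − -172.0247 = 7.0886°.
θ = atan2( sin Δλ · cos φ₂ , cos φ₁ · sin φ₂ − sin φ₁ · cos φ₂ · cos Δλ )
  = atan2(0.08906, -0.81109) = 173.734° → normalised to [0°, 360°): 173.734°.

173.7°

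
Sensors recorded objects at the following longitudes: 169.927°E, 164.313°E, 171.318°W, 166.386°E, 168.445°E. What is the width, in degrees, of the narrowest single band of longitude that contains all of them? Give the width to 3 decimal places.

24.369°

Sort the longitudes: -171.318°, +164.313°, +166.386°, +168.445°, +169.927°.
Eastward gaps between consecutive values (wrapping around): 335.631°, 2.073°, 2.059°, 1.482°, 18.755°.
Largest gap = 335.631° ⇒ minimal covering band is its complement: 360° − 335.631° = 24.369°.
Band runs from +164.313° eastward to -171.318°, crossing the antimeridian.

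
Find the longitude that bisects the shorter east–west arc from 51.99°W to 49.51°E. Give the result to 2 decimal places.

1.24°W

Signed shortest Δλ from -51.99° to +49.51° is +101.50°.
Midpoint longitude = -51.99° + (+101.50°)/2 = -51.99° + 50.75° = -1.24°.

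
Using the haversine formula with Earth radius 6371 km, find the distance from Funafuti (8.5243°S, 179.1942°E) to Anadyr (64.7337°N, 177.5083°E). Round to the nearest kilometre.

8147 km

Δλ = 177.5083 − 179.1942 = -1.6859°.
Δφ = 64.7337 − -8.5243 = 73.2580°.
a = sin²(Δφ/2) + cos φ₁ · cos φ₂ · sin²(Δλ/2) = 0.356060.
c = 2·atan2(√a, √(1−a)) = 1.27878 rad → d = 6371·c ≈ 8147.13 km.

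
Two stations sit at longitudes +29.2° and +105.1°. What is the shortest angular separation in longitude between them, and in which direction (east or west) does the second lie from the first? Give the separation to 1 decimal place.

Raw difference: 105.1 − 29.2 = 75.9°.
Normalise into (−180°, 180°]: 75.9° stays 75.9°.
Positive ⇒ the second point lies to the east; separation 75.9°.

75.9° east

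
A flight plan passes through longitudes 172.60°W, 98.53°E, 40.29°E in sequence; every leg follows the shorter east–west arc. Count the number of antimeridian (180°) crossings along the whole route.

Leg 1: -172.60° → +98.53°, shortest Δλ = -88.87° (west) — crosses 180°.
Leg 2: +98.53° → +40.29°, shortest Δλ = -58.24° (west) — does not cross 180°.
Total crossings: 1.

1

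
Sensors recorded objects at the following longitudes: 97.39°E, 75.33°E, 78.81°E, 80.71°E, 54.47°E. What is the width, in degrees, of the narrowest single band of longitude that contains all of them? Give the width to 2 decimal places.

42.92°

Sort the longitudes: +54.47°, +75.33°, +78.81°, +80.71°, +97.39°.
Eastward gaps between consecutive values (wrapping around): 20.86°, 3.48°, 1.90°, 16.68°, 317.08°.
Largest gap = 317.08° ⇒ minimal covering band is its complement: 360° − 317.08° = 42.92°.
Band runs from +54.47° eastward to +97.39°.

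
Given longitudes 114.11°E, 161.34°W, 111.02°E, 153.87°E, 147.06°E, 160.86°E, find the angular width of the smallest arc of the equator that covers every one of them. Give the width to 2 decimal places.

Sort the longitudes: -161.34°, +111.02°, +114.11°, +147.06°, +153.87°, +160.86°.
Eastward gaps between consecutive values (wrapping around): 272.36°, 3.09°, 32.95°, 6.81°, 6.99°, 37.80°.
Largest gap = 272.36° ⇒ minimal covering band is its complement: 360° − 272.36° = 87.64°.
Band runs from +111.02° eastward to -161.34°, crossing the antimeridian.

87.64°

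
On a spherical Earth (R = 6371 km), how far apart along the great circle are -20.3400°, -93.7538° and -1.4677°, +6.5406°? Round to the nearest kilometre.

Δλ = 6.5406 − -93.7538 = 100.2944°.
Δφ = -1.4677 − -20.3400 = 18.8723°.
a = sin²(Δφ/2) + cos φ₁ · cos φ₂ · sin²(Δλ/2) = 0.579303.
c = 2·atan2(√a, √(1−a)) = 1.73007 rad → d = 6371·c ≈ 11022.30 km.

11022 km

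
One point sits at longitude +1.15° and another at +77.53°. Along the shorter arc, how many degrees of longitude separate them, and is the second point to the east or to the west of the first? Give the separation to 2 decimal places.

Raw difference: 77.53 − 1.15 = 76.38°.
Normalise into (−180°, 180°]: 76.38° stays 76.38°.
Positive ⇒ the second point lies to the east; separation 76.38°.

76.38° east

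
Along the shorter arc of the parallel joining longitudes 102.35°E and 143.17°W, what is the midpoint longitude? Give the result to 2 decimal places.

Signed shortest Δλ from +102.35° to -143.17° is +114.48°.
Midpoint longitude = +102.35° + (+114.48°)/2 = +102.35° + 57.24° = +159.59°.
(The naïve average (+102.35 + -143.17)/2 = -20.41° is on the wrong side of the globe.)

159.59°E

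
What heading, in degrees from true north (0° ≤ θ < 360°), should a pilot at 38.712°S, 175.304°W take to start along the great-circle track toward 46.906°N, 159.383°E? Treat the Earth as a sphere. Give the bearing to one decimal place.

Δλ = 159.383 − -175.304 = 334.687°; wrapped into (−180°, 180°]: -25.313°.
θ = atan2( sin Δλ · cos φ₂ , cos φ₁ · sin φ₂ − sin φ₁ · cos φ₂ · cos Δλ )
  = atan2(-0.29211, 0.95605) = -16.990° → normalised to [0°, 360°): 343.010°.

343.0°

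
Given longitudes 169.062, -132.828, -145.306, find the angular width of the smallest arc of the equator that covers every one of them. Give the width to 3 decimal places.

Sort the longitudes: -145.306°, -132.828°, +169.062°.
Eastward gaps between consecutive values (wrapping around): 12.478°, 301.890°, 45.632°.
Largest gap = 301.890° ⇒ minimal covering band is its complement: 360° − 301.890° = 58.110°.
Band runs from +169.062° eastward to -132.828°, crossing the antimeridian.

58.110°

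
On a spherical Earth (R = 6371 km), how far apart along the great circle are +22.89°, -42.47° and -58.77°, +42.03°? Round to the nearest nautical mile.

Δλ = 42.03 − -42.47 = 84.50°.
Δφ = -58.77 − 22.89 = -81.66°.
a = sin²(Δφ/2) + cos φ₁ · cos φ₂ · sin²(Δλ/2) = 0.643410.
c = 2·atan2(√a, √(1−a)) = 1.86170 rad → d = 6371·c ≈ 11860.90 km ≈ 6404.37 nmi.

6404 nmi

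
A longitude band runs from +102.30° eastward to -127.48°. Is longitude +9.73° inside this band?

No

Band width going east from +102.30° to -127.48°: ((-127.48 − 102.30) mod 360) = 130.22°.
Offset of +9.73° east of the west edge: ((9.73 − 102.30) mod 360) = 267.43°.
267.43° > 130.22° ⇒ outside.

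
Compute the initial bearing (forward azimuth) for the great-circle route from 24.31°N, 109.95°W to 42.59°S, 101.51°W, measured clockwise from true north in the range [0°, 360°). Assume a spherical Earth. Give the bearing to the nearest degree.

Δλ = -101.51 − -109.95 = 8.44°.
θ = atan2( sin Δλ · cos φ₂ , cos φ₁ · sin φ₂ − sin φ₁ · cos φ₂ · cos Δλ )
  = atan2(0.10806, -0.91654) = 173.276° → normalised to [0°, 360°): 173.276°.

173°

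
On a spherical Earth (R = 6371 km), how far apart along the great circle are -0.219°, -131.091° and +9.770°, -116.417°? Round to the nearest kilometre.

1967 km

Δλ = -116.417 − -131.091 = 14.674°.
Δφ = 9.770 − -0.219 = 9.989°.
a = sin²(Δφ/2) + cos φ₁ · cos φ₂ · sin²(Δλ/2) = 0.023651.
c = 2·atan2(√a, √(1−a)) = 0.30881 rad → d = 6371·c ≈ 1967.40 km.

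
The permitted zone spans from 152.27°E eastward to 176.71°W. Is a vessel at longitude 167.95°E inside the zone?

Band width going east from +152.27° to -176.71°: ((-176.71 − 152.27) mod 360) = 31.02°.
Offset of +167.95° east of the west edge: ((167.95 − 152.27) mod 360) = 15.68°.
15.68° ≤ 31.02° ⇒ inside.

Yes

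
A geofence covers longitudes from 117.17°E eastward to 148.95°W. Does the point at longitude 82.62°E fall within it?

Band width going east from +117.17° to -148.95°: ((-148.95 − 117.17) mod 360) = 93.88°.
Offset of +82.62° east of the west edge: ((82.62 − 117.17) mod 360) = 325.45°.
325.45° > 93.88° ⇒ outside.

No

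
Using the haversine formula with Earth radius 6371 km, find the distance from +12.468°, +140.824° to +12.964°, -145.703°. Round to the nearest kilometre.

7938 km

Δλ = -145.703 − 140.824 = -286.527°; wrapped into (−180°, 180°]: 73.473°.
Δφ = 12.964 − 12.468 = 0.496°.
a = sin²(Δφ/2) + cos φ₁ · cos φ₂ · sin²(Δλ/2) = 0.340444.
c = 2·atan2(√a, √(1−a)) = 1.24600 rad → d = 6371·c ≈ 7938.29 km.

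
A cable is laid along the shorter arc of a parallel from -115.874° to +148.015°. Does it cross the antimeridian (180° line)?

Yes

Naïve |148.015 − -115.874| = 263.889° > 180°, so the shorter arc goes the other way round — across 180°.
Signed shortest Δλ = ((148.015 − -115.874 + 180) mod 360) − 180 = -96.111°.
Going west by 96.111° from -115.874° passes through 180° before reaching +148.015°.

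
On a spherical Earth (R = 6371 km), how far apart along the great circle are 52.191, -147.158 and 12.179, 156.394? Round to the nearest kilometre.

Δλ = 156.394 − -147.158 = 303.552°; wrapped into (−180°, 180°]: -56.448°.
Δφ = 12.179 − 52.191 = -40.012°.
a = sin²(Δφ/2) + cos φ₁ · cos φ₂ · sin²(Δλ/2) = 0.251066.
c = 2·atan2(√a, √(1−a)) = 1.04966 rad → d = 6371·c ≈ 6687.36 km.

6687 km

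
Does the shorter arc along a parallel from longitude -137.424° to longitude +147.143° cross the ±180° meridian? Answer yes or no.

Yes

Naïve |147.143 − -137.424| = 284.567° > 180°, so the shorter arc goes the other way round — across 180°.
Signed shortest Δλ = ((147.143 − -137.424 + 180) mod 360) − 180 = -75.433°.
Going west by 75.433° from -137.424° passes through 180° before reaching +147.143°.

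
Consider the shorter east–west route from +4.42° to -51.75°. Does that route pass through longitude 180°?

No

Signed shortest Δλ = ((-51.75 − 4.42 + 180) mod 360) − 180 = -56.17°.
Going west by 56.17° from +4.42° reaches -51.75° without touching 180°.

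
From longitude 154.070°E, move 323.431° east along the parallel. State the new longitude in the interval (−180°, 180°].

Start at +154.070°; shift +323.431° → +477.501°.
+477.501° lies outside (−180°, 180°]; subtract 360° → +117.501°.

117.501°E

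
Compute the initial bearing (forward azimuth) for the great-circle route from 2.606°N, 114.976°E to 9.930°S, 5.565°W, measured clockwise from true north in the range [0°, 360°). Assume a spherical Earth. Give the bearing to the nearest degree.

260°

Δλ = -5.565 − 114.976 = -120.541°.
θ = atan2( sin Δλ · cos φ₂ , cos φ₁ · sin φ₂ − sin φ₁ · cos φ₂ · cos Δλ )
  = atan2(-0.84836, -0.14951) = -99.995° → normalised to [0°, 360°): 260.005°.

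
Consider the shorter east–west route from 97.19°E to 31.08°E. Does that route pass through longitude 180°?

Signed shortest Δλ = ((31.08 − 97.19 + 180) mod 360) − 180 = -66.11°.
Going west by 66.11° from +97.19° reaches +31.08° without touching 180°.

No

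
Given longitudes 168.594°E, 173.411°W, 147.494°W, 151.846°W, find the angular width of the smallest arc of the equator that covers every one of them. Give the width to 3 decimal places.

Sort the longitudes: -173.411°, -151.846°, -147.494°, +168.594°.
Eastward gaps between consecutive values (wrapping around): 21.565°, 4.352°, 316.088°, 17.995°.
Largest gap = 316.088° ⇒ minimal covering band is its complement: 360° − 316.088° = 43.912°.
Band runs from +168.594° eastward to -147.494°, crossing the antimeridian.

43.912°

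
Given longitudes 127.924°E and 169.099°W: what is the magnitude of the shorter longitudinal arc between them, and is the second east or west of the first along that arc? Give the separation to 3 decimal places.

Raw difference: -169.099 − 127.924 = -297.023°.
Normalise into (−180°, 180°]: -297.023° + 360° = 62.977°.
Positive ⇒ the second point lies to the east; separation 62.977°.

62.977° east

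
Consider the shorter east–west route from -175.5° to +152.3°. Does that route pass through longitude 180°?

Naïve |152.3 − -175.5| = 327.8° > 180°, so the shorter arc goes the other way round — across 180°.
Signed shortest Δλ = ((152.3 − -175.5 + 180) mod 360) − 180 = -32.2°.
Going west by 32.2° from -175.5° passes through 180° before reaching +152.3°.

Yes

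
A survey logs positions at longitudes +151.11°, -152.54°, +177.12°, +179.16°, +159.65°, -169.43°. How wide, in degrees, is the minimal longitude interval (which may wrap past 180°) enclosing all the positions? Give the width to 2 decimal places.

Sort the longitudes: -169.43°, -152.54°, +151.11°, +159.65°, +177.12°, +179.16°.
Eastward gaps between consecutive values (wrapping around): 16.89°, 303.65°, 8.54°, 17.47°, 2.04°, 11.41°.
Largest gap = 303.65° ⇒ minimal covering band is its complement: 360° − 303.65° = 56.35°.
Band runs from +151.11° eastward to -152.54°, crossing the antimeridian.

56.35°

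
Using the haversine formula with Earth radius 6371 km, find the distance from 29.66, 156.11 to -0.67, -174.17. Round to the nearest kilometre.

4616 km

Δλ = -174.17 − 156.11 = -330.28°; wrapped into (−180°, 180°]: 29.72°.
Δφ = -0.67 − 29.66 = -30.33°.
a = sin²(Δφ/2) + cos φ₁ · cos φ₂ · sin²(Δλ/2) = 0.125584.
c = 2·atan2(√a, √(1−a)) = 0.72450 rad → d = 6371·c ≈ 4615.77 km.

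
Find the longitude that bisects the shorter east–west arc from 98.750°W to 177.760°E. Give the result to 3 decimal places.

Signed shortest Δλ from -98.750° to +177.760° is -83.490°.
Midpoint longitude = -98.750° + (-83.490°)/2 = -98.750° − 41.745° = -140.495°.
(The naïve average (-98.750 + +177.760)/2 = 39.505° is on the wrong side of the globe.)

140.495°W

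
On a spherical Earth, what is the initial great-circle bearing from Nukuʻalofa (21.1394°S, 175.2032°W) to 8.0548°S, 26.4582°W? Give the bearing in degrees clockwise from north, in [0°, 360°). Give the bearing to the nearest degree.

Δλ = -26.4582 − -175.2032 = 148.7450°.
θ = atan2( sin Δλ · cos φ₂ , cos φ₁ · sin φ₂ − sin φ₁ · cos φ₂ · cos Δλ )
  = atan2(0.51373, -0.43595) = 130.318° → normalised to [0°, 360°): 130.318°.

130°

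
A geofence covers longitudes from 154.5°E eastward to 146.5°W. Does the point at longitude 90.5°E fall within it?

No

Band width going east from +154.5° to -146.5°: ((-146.5 − 154.5) mod 360) = 59.0°.
Offset of +90.5° east of the west edge: ((90.5 − 154.5) mod 360) = 296.0°.
296.0° > 59.0° ⇒ outside.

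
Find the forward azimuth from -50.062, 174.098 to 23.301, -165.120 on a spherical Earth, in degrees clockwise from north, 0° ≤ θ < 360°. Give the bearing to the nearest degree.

Δλ = -165.120 − 174.098 = -339.218°; wrapped into (−180°, 180°]: 20.782°.
θ = atan2( sin Δλ · cos φ₂ , cos φ₁ · sin φ₂ − sin φ₁ · cos φ₂ · cos Δλ )
  = atan2(0.32587, 0.91232) = 19.656° → normalised to [0°, 360°): 19.656°.

20°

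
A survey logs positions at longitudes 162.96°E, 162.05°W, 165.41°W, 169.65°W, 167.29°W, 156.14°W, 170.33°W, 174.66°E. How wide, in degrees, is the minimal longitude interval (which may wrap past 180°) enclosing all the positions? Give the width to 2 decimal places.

40.90°

Sort the longitudes: -170.33°, -169.65°, -167.29°, -165.41°, -162.05°, -156.14°, +162.96°, +174.66°.
Eastward gaps between consecutive values (wrapping around): 0.68°, 2.36°, 1.88°, 3.36°, 5.91°, 319.10°, 11.70°, 15.01°.
Largest gap = 319.10° ⇒ minimal covering band is its complement: 360° − 319.10° = 40.90°.
Band runs from +162.96° eastward to -156.14°, crossing the antimeridian.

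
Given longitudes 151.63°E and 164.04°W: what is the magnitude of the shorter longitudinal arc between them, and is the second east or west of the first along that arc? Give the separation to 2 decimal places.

44.33° east

Raw difference: -164.04 − 151.63 = -315.67°.
Normalise into (−180°, 180°]: -315.67° + 360° = 44.33°.
Positive ⇒ the second point lies to the east; separation 44.33°.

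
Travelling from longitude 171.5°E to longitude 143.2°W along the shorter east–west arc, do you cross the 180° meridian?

Yes

Naïve |-143.2 − 171.5| = 314.7° > 180°, so the shorter arc goes the other way round — across 180°.
Signed shortest Δλ = ((-143.2 − 171.5 + 180) mod 360) − 180 = 45.3°.
Going east by 45.3° from +171.5° passes through 180° before reaching -143.2°.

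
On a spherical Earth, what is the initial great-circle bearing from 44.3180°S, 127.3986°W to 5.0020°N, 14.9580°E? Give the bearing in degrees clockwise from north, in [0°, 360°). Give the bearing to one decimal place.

Δλ = 14.9580 − -127.3986 = 142.3566°.
θ = atan2( sin Δλ · cos φ₂ , cos φ₁ · sin φ₂ − sin φ₁ · cos φ₂ · cos Δλ )
  = atan2(0.60842, -0.48871) = 128.773° → normalised to [0°, 360°): 128.773°.

128.8°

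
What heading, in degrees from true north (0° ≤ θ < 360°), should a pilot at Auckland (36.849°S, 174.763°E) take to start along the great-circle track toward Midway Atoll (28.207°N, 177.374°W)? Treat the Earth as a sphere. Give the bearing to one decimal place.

Δλ = -177.374 − 174.763 = -352.137°; wrapped into (−180°, 180°]: 7.863°.
θ = atan2( sin Δλ · cos φ₂ , cos φ₁ · sin φ₂ − sin φ₁ · cos φ₂ · cos Δλ )
  = atan2(0.12056, 0.90175) = 7.615° → normalised to [0°, 360°): 7.615°.

7.6°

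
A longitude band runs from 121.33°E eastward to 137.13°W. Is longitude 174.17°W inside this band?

Band width going east from +121.33° to -137.13°: ((-137.13 − 121.33) mod 360) = 101.54°.
Offset of -174.17° east of the west edge: ((-174.17 − 121.33) mod 360) = 64.50°.
64.50° ≤ 101.54° ⇒ inside.

Yes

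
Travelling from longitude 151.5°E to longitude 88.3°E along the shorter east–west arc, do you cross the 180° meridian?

No

Signed shortest Δλ = ((88.3 − 151.5 + 180) mod 360) − 180 = -63.2°.
Going west by 63.2° from +151.5° reaches +88.3° without touching 180°.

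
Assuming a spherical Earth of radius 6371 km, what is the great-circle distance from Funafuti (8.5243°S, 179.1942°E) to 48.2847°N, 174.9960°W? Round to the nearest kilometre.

6343 km

Δλ = -174.9960 − 179.1942 = -354.1902°; wrapped into (−180°, 180°]: 5.8098°.
Δφ = 48.2847 − -8.5243 = 56.8090°.
a = sin²(Δφ/2) + cos φ₁ · cos φ₂ · sin²(Δλ/2) = 0.227974.
c = 2·atan2(√a, √(1−a)) = 0.99554 rad → d = 6371·c ≈ 6342.57 km.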